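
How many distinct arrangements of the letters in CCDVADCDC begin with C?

Fix C in the first position and arrange the remaining 8 letters.
Those 8 letters have C appearing 3 times and D appearing 3 times, giving (8)!/(3!·3!) = 1120.

1120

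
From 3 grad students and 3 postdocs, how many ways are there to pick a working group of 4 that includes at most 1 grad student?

Split by how many grad students are chosen (0 through 1).
Sum: C(3,0)·C(3,4) + C(3,1)·C(3,3) = 0 + 3 = 3.

3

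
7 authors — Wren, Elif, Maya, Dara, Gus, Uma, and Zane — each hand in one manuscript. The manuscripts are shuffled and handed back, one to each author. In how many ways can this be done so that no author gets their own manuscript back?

This is the derangement count D_7: permutations of 7 items with no fixed point.
By inclusion–exclusion this is Σ_{j=0}^{7} (−1)^j C(7,j)·(7−j)!.
Computing: 5040 − 5040 + 2520 − 840 + 210 − 42 + 7 − 1 = 1854.

1854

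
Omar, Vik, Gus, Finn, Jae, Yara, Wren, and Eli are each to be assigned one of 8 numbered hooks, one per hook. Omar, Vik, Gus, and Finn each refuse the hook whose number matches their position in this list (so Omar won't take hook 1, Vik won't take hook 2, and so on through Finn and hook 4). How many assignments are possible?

24024

Let Aᵢ (for 1 ≤ i ≤ 4) be the placements that put person i in their forbidden hook. Any j of these fix j positions, leaving (8−j)! ways to fill the rest, and there are C(4,j) ways to pick which j.
By inclusion–exclusion, the number of valid placements is Σ_{j=0}^{4} (−1)^j C(4,j)·(8−j)!.
Computing: 40320 − 20160 + 4320 − 480 + 24 = 24024.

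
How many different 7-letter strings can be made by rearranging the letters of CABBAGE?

1260

CABBAGE has 7 letters with A appearing twice and B appearing twice.
Dividing 7! = 5040 by 2!·2! = 4 for the repeated letters gives 1260.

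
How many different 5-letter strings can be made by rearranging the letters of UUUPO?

20

Letter multiplicities in UUUPO: O×1, P×1, U×3.
The number of distinct arrangements is 5!/(3!) = 120/6 = 20.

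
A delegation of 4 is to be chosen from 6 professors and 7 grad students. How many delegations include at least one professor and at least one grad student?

Unrestricted: C(13,4) = 715 ways to pick any 4 of the 13.
Subtract selections that omit an entire group: no professors → C(7,4) = 35; no grad students → C(6,4) = 15.
Both groups omitted at once is impossible, so 715 − 50 = 665.

665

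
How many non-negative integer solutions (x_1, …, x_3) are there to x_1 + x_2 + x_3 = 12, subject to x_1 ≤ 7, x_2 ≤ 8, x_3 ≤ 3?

By stars and bars, unrestricted non-negative solutions to x_1+…+x_3 = 12 number C(12+2,2) = 91.
Subtract solutions that violate a single cap (substitute x_i' = x_i − (cap_i+1)): x_1 ≥ 8 gives C(6,2) = 15; x_2 ≥ 9 gives C(5,2) = 10; x_3 ≥ 4 gives C(10,2) = 45. Together 70.
Add back pairs where two caps are both exceeded: 0 + 1 + 0 = 1.
By inclusion–exclusion the count is 91 − 70 + 1 = 22.

22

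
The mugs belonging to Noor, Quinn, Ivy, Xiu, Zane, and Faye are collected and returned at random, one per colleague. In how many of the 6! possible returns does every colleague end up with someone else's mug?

This is the derangement count D_6: permutations of 6 items with no fixed point.
By inclusion–exclusion this is Σ_{j=0}^{6} (−1)^j C(6,j)·(6−j)!.
Computing: 720 − 720 + 360 − 120 + 30 − 6 + 1 = 265.

265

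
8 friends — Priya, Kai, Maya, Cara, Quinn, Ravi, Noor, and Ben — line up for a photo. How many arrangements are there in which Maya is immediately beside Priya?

Treat {Maya, Priya} as a single unit. There are 7 units to order, and the pair itself can be ordered 2 ways.
So the count is 2·(7)! = 10080.

10080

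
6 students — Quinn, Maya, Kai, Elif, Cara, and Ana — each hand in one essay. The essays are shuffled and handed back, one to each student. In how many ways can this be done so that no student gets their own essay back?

This is the derangement count D_6: permutations of 6 items with no fixed point.
By inclusion–exclusion this is Σ_{j=0}^{6} (−1)^j C(6,j)·(6−j)!.
Computing: 720 − 720 + 360 − 120 + 30 − 6 + 1 = 265.

265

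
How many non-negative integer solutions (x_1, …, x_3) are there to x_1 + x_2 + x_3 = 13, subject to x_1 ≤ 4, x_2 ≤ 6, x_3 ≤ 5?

6

By stars and bars, unrestricted non-negative solutions to x_1+…+x_3 = 13 number C(13+2,2) = 105.
Subtract solutions that violate a single cap (substitute x_i' = x_i − (cap_i+1)): x_1 ≥ 5 gives C(10,2) = 45; x_2 ≥ 7 gives C(8,2) = 28; x_3 ≥ 6 gives C(9,2) = 36. Together 109.
Add back pairs where two caps are both exceeded: 3 + 6 + 1 = 10.
By inclusion–exclusion the count is 105 − 109 + 10 = 6.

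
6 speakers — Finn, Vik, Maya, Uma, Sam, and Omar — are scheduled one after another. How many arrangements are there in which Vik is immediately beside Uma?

Glue Vik and Uma into one block (2 internal orders), leaving 5 units to arrange in a row.
That gives 2 × 5! = 2 × 120 = 240.

240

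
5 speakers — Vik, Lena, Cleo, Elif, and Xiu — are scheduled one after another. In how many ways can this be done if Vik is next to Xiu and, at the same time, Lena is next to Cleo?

Treat {Vik,Xiu} as one block (2 orders) and {Lena,Cleo} as another (2 orders).
That leaves 3 units to arrange: 2 × 2 × 3! = 4 × 6 = 24.

24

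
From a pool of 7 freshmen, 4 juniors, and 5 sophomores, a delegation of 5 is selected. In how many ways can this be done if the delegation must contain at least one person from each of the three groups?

Unrestricted: C(16,5) = 4368 ways to pick any 5 of the 16.
Selections missing a whole group: no freshmen → C(9,5) = 126; no juniors → C(12,5) = 792; no sophomores → C(11,5) = 462.
Add back selections omitting two groups (i.e. drawn from a single group): C(7,5) + C(4,5) + C(5,5) = 22.
By inclusion–exclusion: 4368 − 1380 + 22 = 3010.

3010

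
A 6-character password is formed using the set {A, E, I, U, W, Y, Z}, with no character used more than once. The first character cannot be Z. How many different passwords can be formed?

The first character has 7−1 = 6 choices (anything except Z).
The remaining 5 characters are filled from the other 6 symbols without repetition: 6 × 5 × 4 × 3 × 2 = 720.
Total: 6 × 720 = 4320.

4320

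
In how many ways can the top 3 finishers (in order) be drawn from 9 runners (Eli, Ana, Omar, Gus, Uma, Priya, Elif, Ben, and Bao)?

This is an ordered selection of 3 from 9: P(9,3).
That gives 9 × 8 × 7 = 504.

504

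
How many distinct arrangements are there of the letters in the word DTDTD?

Letter multiplicities in DTDTD: D×3, T×2.
Dividing 5! = 120 by 3!·2! = 12 for the repeated letters gives 10.

10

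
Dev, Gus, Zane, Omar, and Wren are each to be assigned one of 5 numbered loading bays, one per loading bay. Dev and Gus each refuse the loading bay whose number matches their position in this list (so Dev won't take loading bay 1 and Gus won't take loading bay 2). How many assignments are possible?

78

Let Aᵢ (for i ∈ {1, 2}) be the placements that put person i in their forbidden loading bay. Any j of these fix j positions, leaving (5−j)! ways to fill the rest, and there are C(2,j) ways to pick which j.
By inclusion–exclusion, the number of valid placements is Σ_{j=0}^{2} (−1)^j C(2,j)·(5−j)!.
Computing: 120 − 48 + 6 = 78.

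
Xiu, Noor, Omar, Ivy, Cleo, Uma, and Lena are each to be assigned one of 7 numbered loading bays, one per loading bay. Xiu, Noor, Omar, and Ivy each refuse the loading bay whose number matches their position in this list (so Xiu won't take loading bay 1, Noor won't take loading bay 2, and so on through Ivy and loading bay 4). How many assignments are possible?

2790

Let Aᵢ (for 1 ≤ i ≤ 4) be the placements that put person i in their forbidden loading bay. Any j of these fix j positions, leaving (7−j)! ways to fill the rest, and there are C(4,j) ways to pick which j.
By inclusion–exclusion, the number of valid placements is Σ_{j=0}^{4} (−1)^j C(4,j)·(7−j)!.
Computing: 5040 − 2880 + 720 − 96 + 6 = 2790.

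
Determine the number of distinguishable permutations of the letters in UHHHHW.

30

Letter multiplicities in UHHHHW: H×4, U×1, W×1.
The number of distinct arrangements is 6!/(4!) = 720/24 = 30.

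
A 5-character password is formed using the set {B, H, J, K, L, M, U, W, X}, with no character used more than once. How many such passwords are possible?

15120

With no repetition, fill the 5 characters in order: 9 choices, then 8, down to 5.
That product is 9 × 8 × 7 × 6 × 5 = 15120.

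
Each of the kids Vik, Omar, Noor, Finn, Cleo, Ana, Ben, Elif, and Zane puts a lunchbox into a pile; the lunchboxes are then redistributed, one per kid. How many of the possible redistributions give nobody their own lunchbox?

This is the derangement count D_9: permutations of 9 items with no fixed point.
By inclusion–exclusion this is Σ_{j=0}^{9} (−1)^j C(9,j)·(9−j)!.
Computing: 362880 − 362880 + 181440 − 60480 + 15120 − 3024 + 504 − 72 + 9 − 1 = 133496.

133496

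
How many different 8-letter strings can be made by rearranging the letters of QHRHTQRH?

QHRHTQRH has 8 letters with H appearing 3 times, Q appearing twice, and R appearing twice.
Dividing 8! = 40320 by 3!·2!·2! = 24 for the repeated letters gives 1680.

1680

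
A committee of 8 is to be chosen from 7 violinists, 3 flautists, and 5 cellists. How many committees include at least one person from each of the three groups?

With no constraint there are C(15,8) = 6435 possible selections.
Selections missing a whole group: no violinists → C(8,8) = 1; no flautists → C(12,8) = 495; no cellists → C(10,8) = 45.
Add back selections omitting two groups (i.e. drawn from a single group): C(7,8) + C(3,8) + C(5,8) = 0.
By inclusion–exclusion: 6435 − 541 + 0 = 5894.

5894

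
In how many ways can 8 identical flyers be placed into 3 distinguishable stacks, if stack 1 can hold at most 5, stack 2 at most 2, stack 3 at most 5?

Ignoring the caps, the number of non-negative solutions to x_1+…+x_3 = 8 is C(10,2) = 45.
Subtract solutions that violate a single cap (substitute x_i' = x_i − (cap_i+1)): x_1 ≥ 6 gives C(4,2) = 6; x_2 ≥ 3 gives C(7,2) = 21; x_3 ≥ 6 gives C(4,2) = 6. Together 33.
No two caps can be exceeded simultaneously, so the pair terms are all 0.
By inclusion–exclusion the count is 45 − 33 + 0 = 12.

12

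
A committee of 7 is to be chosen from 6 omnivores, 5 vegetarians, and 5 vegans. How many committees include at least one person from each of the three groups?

Total 7-person selections from all 16: C(16,7) = 11440.
Selections missing a whole group: no omnivores → C(10,7) = 120; no vegetarians → C(11,7) = 330; no vegans → C(11,7) = 330.
Add back selections omitting two groups (i.e. drawn from a single group): C(6,7) + C(5,7) + C(5,7) = 0.
By inclusion–exclusion: 11440 − 780 + 0 = 10660.

10660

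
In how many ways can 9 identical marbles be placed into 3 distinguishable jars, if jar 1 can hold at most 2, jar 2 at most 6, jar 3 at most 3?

6

By stars and bars, unrestricted non-negative solutions to x_1+…+x_3 = 9 number C(9+2,2) = 55.
Subtract solutions that violate a single cap (substitute x_i' = x_i − (cap_i+1)): x_1 ≥ 3 gives C(8,2) = 28; x_2 ≥ 7 gives C(4,2) = 6; x_3 ≥ 4 gives C(7,2) = 21. Together 55.
Add back pairs where two caps are both exceeded: 0 + 6 + 0 = 6.
By inclusion–exclusion the count is 55 − 55 + 6 = 6.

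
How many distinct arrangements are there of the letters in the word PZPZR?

30

Letter multiplicities in PZPZR: P×2, R×1, Z×2.
So there are 5! / (2!·2!) = 30 distinguishable arrangements.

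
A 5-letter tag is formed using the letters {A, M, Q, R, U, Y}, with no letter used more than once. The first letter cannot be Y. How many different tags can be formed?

The first letter has 6−1 = 5 choices (anything except Y).
The remaining 4 letters are filled from the other 5 symbols without repetition: 5 × 4 × 3 × 2 = 120.
Total: 5 × 120 = 600.

600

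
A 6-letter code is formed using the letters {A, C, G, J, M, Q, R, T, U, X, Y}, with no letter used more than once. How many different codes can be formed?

332640

Choose and order 6 of the 11 symbols: the first letter has 11 options, the next 10, and so on down to 6.
11 × 10 × 9 × 8 × 7 × 6 = 332640.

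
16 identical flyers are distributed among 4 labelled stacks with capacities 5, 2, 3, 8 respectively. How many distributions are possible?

Ignoring the caps, the number of non-negative solutions to x_1+…+x_4 = 16 is C(19,3) = 969.
Subtract solutions that violate a single cap (substitute x_i' = x_i − (cap_i+1)): x_1 ≥ 6 gives C(13,3) = 286; x_2 ≥ 3 gives C(16,3) = 560; x_3 ≥ 4 gives C(15,3) = 455; x_4 ≥ 9 gives C(10,3) = 120. Together 1421.
Add back pairs where two caps are both exceeded: 120 + 84 + 4 + 220 + 35 + 20 = 483.
Subtract triples: 20 + 0 + 0 + 1 = 21.
By inclusion–exclusion the count is 969 − 1421 + 483 − 21 = 10.

10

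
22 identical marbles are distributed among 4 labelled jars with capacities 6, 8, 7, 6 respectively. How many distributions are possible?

Ignoring the caps, the number of non-negative solutions to x_1+…+x_4 = 22 is C(25,3) = 2300.
Subtract solutions that violate a single cap (substitute x_i' = x_i − (cap_i+1)): x_1 ≥ 7 gives C(18,3) = 816; x_2 ≥ 9 gives C(16,3) = 560; x_3 ≥ 8 gives C(17,3) = 680; x_4 ≥ 7 gives C(18,3) = 816. Together 2872.
Add back pairs where two caps are both exceeded: 84 + 120 + 165 + 56 + 84 + 120 = 629.
Subtract triples: 0 + 0 + 1 + 0 = 1.
By inclusion–exclusion the count is 2300 − 2872 + 629 − 1 = 56.

56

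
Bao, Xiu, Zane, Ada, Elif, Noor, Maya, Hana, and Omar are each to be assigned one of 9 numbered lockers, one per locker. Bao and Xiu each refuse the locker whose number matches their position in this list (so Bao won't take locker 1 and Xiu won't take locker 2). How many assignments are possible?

287280

Let Aᵢ (for i ∈ {1, 2}) be the placements that put person i in their forbidden locker. Any j of these fix j positions, leaving (9−j)! ways to fill the rest, and there are C(2,j) ways to pick which j.
By inclusion–exclusion, the number of valid placements is Σ_{j=0}^{2} (−1)^j C(2,j)·(9−j)!.
Computing: 362880 − 80640 + 5040 = 287280.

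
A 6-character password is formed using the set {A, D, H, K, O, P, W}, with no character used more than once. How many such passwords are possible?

5040

Choose and order 6 of the 7 symbols: the first character has 7 options, the next 6, and so on down to 2.
7 × 6 × 5 × 4 × 3 × 2 = 5040.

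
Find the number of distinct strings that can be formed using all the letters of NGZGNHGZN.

The 9 letters of NGZGNHGZN have repeats: G appearing 3 times, N appearing 3 times, and Z appearing twice.
Dividing 9! = 362880 by 3!·3!·2! = 72 for the repeated letters gives 5040.

5040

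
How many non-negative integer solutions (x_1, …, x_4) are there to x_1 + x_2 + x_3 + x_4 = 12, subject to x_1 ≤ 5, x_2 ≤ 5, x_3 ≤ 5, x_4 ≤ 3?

71

Without the upper bounds there are C(15,3) = 455 ways to split 12 among 4 variables.
Subtract solutions that violate a single cap (substitute x_i' = x_i − (cap_i+1)): x_1 ≥ 6 gives C(9,3) = 84; x_2 ≥ 6 gives C(9,3) = 84; x_3 ≥ 6 gives C(9,3) = 84; x_4 ≥ 4 gives C(11,3) = 165. Together 417.
Add back pairs where two caps are both exceeded: 1 + 1 + 10 + 1 + 10 + 10 = 33.
By inclusion–exclusion the count is 455 − 417 + 33 = 71.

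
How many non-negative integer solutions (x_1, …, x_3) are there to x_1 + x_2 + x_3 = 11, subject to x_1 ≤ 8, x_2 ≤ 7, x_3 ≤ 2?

Without the upper bounds there are C(13,2) = 78 ways to split 11 among 3 variables.
Subtract solutions that violate a single cap (substitute x_i' = x_i − (cap_i+1)): x_1 ≥ 9 gives C(4,2) = 6; x_2 ≥ 8 gives C(5,2) = 10; x_3 ≥ 3 gives C(10,2) = 45. Together 61.
Add back pairs where two caps are both exceeded: 0 + 0 + 1 = 1.
By inclusion–exclusion the count is 78 − 61 + 1 = 18.

18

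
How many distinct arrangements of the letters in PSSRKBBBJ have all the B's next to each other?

2520

Treat the 3 copies of B as a single block. The multiset to arrange is then {BBB, J, K, P, R, S, S}, 7 items in all.
That gives (7)!/(2!) = 2520 arrangements.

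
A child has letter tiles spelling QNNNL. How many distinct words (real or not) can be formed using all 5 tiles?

20

The 5 letters of QNNNL have repeats: N appearing 3 times.
So there are 5! / (3!) = 20 distinguishable arrangements.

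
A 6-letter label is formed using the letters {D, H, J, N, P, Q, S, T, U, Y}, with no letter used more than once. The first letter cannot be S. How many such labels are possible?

The first letter has 10−1 = 9 choices (anything except S).
The remaining 5 letters are filled from the other 9 symbols without repetition: 9 × 8 × 7 × 6 × 5 = 15120.
Total: 9 × 15120 = 136080.

136080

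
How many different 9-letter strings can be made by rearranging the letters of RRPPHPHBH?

RRPPHPHBH has 9 letters with H appearing 3 times, P appearing 3 times, and R appearing twice.
So there are 9! / (3!·3!·2!) = 5040 distinguishable arrangements.

5040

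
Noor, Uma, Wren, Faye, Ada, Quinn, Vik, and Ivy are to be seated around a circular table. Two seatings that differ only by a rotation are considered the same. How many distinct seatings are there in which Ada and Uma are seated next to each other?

1440

Treat {Ada, Uma} as one unit (2 internal orders) and seat the resulting 7 units around the table: (6)! circular arrangements.
So 2 × (6)! = 2 × 720 = 1440.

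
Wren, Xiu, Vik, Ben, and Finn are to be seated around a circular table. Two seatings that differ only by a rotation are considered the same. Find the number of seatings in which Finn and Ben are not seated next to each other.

12

All circular seatings of 5 people number (4)! = 24.
Those with Finn next to Ben: fuse the pair into one unit and seat 4 units around a circle — 2·(3)! = 12.
Subtracting, 24 − 12 = 12.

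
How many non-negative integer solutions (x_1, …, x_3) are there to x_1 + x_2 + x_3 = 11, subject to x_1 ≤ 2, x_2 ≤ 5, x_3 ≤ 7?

9

By stars and bars, unrestricted non-negative solutions to x_1+…+x_3 = 11 number C(11+2,2) = 78.
Subtract solutions that violate a single cap (substitute x_i' = x_i − (cap_i+1)): x_1 ≥ 3 gives C(10,2) = 45; x_2 ≥ 6 gives C(7,2) = 21; x_3 ≥ 8 gives C(5,2) = 10. Together 76.
Add back pairs where two caps are both exceeded: 6 + 1 + 0 = 7.
By inclusion–exclusion the count is 78 − 76 + 7 = 9.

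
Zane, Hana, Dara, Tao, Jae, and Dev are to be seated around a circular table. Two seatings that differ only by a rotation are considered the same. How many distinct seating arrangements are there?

120

Seat Zane anywhere (absorbing the rotational symmetry), then permute the other 5: (5)! = 120.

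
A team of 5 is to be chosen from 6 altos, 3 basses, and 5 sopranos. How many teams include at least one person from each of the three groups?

Total 5-person selections from all 14: C(14,5) = 2002.
Subtract selections that omit an entire group: no altos → C(8,5) = 56; no basses → C(11,5) = 462; no sopranos → C(9,5) = 126.
Add back selections omitting two groups (i.e. drawn from a single group): C(6,5) + C(3,5) + C(5,5) = 7.
By inclusion–exclusion: 2002 − 644 + 7 = 1365.

1365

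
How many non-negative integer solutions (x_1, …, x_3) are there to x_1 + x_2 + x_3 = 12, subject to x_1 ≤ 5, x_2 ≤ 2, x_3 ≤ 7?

6

Ignoring the caps, the number of non-negative solutions to x_1+…+x_3 = 12 is C(14,2) = 91.
Subtract solutions that violate a single cap (substitute x_i' = x_i − (cap_i+1)): x_1 ≥ 6 gives C(8,2) = 28; x_2 ≥ 3 gives C(11,2) = 55; x_3 ≥ 8 gives C(6,2) = 15. Together 98.
Add back pairs where two caps are both exceeded: 10 + 0 + 3 = 13.
By inclusion–exclusion the count is 91 − 98 + 13 = 6.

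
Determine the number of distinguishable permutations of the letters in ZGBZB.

The 5 letters of ZGBZB have repeats: B appearing twice and Z appearing twice.
Dividing 5! = 120 by 2!·2! = 4 for the repeated letters gives 30.

30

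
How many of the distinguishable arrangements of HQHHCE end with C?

With the last slot taken by C, it remains to arrange the other 5 letters (HQHHE).
Those 5 letters have H appearing 3 times, giving (5)!/(3!) = 20.

20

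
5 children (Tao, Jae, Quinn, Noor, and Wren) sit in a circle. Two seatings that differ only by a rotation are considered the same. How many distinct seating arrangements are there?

Around a circle, 5 distinct people have 5!/5 = (4)! = 24 rotationally distinct seatings.

24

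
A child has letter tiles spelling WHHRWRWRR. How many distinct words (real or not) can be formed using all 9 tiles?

WHHRWRWRR has 9 letters with H appearing twice, R appearing 4 times, and W appearing 3 times.
So there are 9! / (4!·3!·2!) = 1260 distinguishable arrangements.

1260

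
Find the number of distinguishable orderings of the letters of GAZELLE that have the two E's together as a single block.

Treat the 2 copies of E as a single block. The multiset to arrange is then {EE, A, G, L, L, Z}, 6 items in all.
That gives (6)!/(2!) = 360 arrangements.

360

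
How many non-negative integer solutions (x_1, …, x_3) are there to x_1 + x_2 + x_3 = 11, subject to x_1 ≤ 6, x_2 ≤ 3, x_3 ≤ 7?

18

By stars and bars, unrestricted non-negative solutions to x_1+…+x_3 = 11 number C(11+2,2) = 78.
Subtract solutions that violate a single cap (substitute x_i' = x_i − (cap_i+1)): x_1 ≥ 7 gives C(6,2) = 15; x_2 ≥ 4 gives C(9,2) = 36; x_3 ≥ 8 gives C(5,2) = 10. Together 61.
Add back pairs where two caps are both exceeded: 1 + 0 + 0 = 1.
By inclusion–exclusion the count is 78 − 61 + 1 = 18.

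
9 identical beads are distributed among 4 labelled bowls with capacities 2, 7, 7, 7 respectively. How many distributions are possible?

Without the upper bounds there are C(12,3) = 220 ways to split 9 among 4 bowls.
Subtract solutions that violate a single cap (substitute x_i' = x_i − (cap_i+1)): x_1 ≥ 3 gives C(9,3) = 84; x_2 ≥ 8 gives C(4,3) = 4; x_3 ≥ 8 gives C(4,3) = 4; x_4 ≥ 8 gives C(4,3) = 4. Together 96.
No two caps can be exceeded simultaneously, so the pair terms are all 0.
By inclusion–exclusion the count is 220 − 96 + 0 = 124.

124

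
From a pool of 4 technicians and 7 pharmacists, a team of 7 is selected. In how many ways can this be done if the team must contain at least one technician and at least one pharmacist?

329

Total 7-person selections from all 11: C(11,7) = 330.
Subtract selections that omit an entire group: no technicians → C(7,7) = 1; no pharmacists → C(4,7) = 0.
Both groups omitted at once is impossible, so 330 − 1 = 329.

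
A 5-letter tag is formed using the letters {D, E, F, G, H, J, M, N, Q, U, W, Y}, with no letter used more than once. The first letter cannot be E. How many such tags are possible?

The first letter has 12−1 = 11 choices (anything except E).
The remaining 4 letters are filled from the other 11 symbols without repetition: 11 × 10 × 9 × 8 = 7920.
Total: 11 × 7920 = 87120.

87120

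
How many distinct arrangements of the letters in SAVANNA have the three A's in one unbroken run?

Treat the 3 copies of A as a single block. The multiset to arrange is then {AAA, N, N, S, V}, 5 items in all.
That gives (5)!/(2!) = 60 arrangements.

60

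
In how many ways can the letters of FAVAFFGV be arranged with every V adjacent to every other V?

420

Treat the 2 copies of V as a single block. The multiset to arrange is then {VV, A, A, F, F, F, G}, 7 items in all.
That gives (7)!/(3!·2!) = 420 arrangements.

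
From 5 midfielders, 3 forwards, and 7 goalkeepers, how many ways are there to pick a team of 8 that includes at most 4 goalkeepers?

5055

Split by how many goalkeepers are chosen (0 through 4).
Sum: C(7,0)·C(8,8) + C(7,1)·C(8,7) + C(7,2)·C(8,6) + C(7,3)·C(8,5) + C(7,4)·C(8,4) = 1 + 56 + 588 + 1960 + 2450 = 5055.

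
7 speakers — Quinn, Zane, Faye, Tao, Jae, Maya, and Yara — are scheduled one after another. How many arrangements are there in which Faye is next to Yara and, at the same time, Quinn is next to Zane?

480

Treat {Faye,Yara} as one block (2 orders) and {Quinn,Zane} as another (2 orders).
That leaves 5 units to arrange: 2 × 2 × 5! = 4 × 120 = 480.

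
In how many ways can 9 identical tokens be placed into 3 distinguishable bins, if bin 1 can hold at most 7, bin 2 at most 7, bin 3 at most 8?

By stars and bars, unrestricted non-negative solutions to x_1+…+x_3 = 9 number C(9+2,2) = 55.
Subtract solutions that violate a single cap (substitute x_i' = x_i − (cap_i+1)): x_1 ≥ 8 gives C(3,2) = 3; x_2 ≥ 8 gives C(3,2) = 3; x_3 ≥ 9 gives C(2,2) = 1. Together 7.
No two caps can be exceeded simultaneously, so the pair terms are all 0.
By inclusion–exclusion the count is 55 − 7 + 0 = 48.

48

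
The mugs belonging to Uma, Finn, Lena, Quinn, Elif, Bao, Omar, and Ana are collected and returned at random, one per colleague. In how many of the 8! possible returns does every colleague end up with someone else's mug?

This is the derangement count D_8: permutations of 8 items with no fixed point.
By inclusion–exclusion this is Σ_{j=0}^{8} (−1)^j C(8,j)·(8−j)!.
Computing: 40320 − 40320 + 20160 − 6720 + 1680 − 336 + 56 − 8 + 1 = 14833.

14833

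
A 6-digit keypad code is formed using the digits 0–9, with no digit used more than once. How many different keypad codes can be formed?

151200

This is a permutation of 6 out of 10: P(10,6) = 10!/4!.
10 × 9 × 8 × 7 × 6 × 5 = 151200.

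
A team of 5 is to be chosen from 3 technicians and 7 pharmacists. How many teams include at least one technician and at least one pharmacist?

With no constraint there are C(10,5) = 252 possible selections.
Subtract selections that omit an entire group: no technicians → C(7,5) = 21; no pharmacists → C(3,5) = 0.
Both groups omitted at once is impossible, so 252 − 21 = 231.

231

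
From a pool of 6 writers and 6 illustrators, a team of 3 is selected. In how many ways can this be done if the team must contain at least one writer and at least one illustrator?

Unrestricted: C(12,3) = 220 ways to pick any 3 of the 12.
Subtract selections that omit an entire group: no writers → C(6,3) = 20; no illustrators → C(6,3) = 20.
Both groups omitted at once is impossible, so 220 − 40 = 180.

180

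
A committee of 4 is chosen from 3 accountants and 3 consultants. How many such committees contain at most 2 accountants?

Split by how many accountants are chosen (0 through 2).
Sum: C(3,0)·C(3,4) + C(3,1)·C(3,3) + C(3,2)·C(3,2) = 0 + 3 + 9 = 12.

12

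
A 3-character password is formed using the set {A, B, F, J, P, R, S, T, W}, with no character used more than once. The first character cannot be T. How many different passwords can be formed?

448

The first character has 9−1 = 8 choices (anything except T).
The remaining 2 characters are filled from the other 8 symbols without repetition: 8 × 7 = 56.
Total: 8 × 56 = 448.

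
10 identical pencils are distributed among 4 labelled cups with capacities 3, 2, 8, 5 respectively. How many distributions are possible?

68

By stars and bars, unrestricted non-negative solutions to x_1+…+x_4 = 10 number C(10+3,3) = 286.
Subtract solutions that violate a single cap (substitute x_i' = x_i − (cap_i+1)): x_1 ≥ 4 gives C(9,3) = 84; x_2 ≥ 3 gives C(10,3) = 120; x_3 ≥ 9 gives C(4,3) = 4; x_4 ≥ 6 gives C(7,3) = 35. Together 243.
Add back pairs where two caps are both exceeded: 20 + 0 + 1 + 0 + 4 + 0 = 25.
By inclusion–exclusion the count is 286 − 243 + 25 = 68.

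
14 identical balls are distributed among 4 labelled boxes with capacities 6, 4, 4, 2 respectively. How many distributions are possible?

10

By stars and bars, unrestricted non-negative solutions to x_1+…+x_4 = 14 number C(14+3,3) = 680.
Subtract solutions that violate a single cap (substitute x_i' = x_i − (cap_i+1)): x_1 ≥ 7 gives C(10,3) = 120; x_2 ≥ 5 gives C(12,3) = 220; x_3 ≥ 5 gives C(12,3) = 220; x_4 ≥ 3 gives C(14,3) = 364. Together 924.
Add back pairs where two caps are both exceeded: 10 + 10 + 35 + 35 + 84 + 84 = 258.
Subtract triples: 0 + 0 + 0 + 4 = 4.
By inclusion–exclusion the count is 680 − 924 + 258 − 4 = 10.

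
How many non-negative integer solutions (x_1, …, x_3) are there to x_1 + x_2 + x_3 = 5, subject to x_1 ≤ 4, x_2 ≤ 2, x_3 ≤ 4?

Without the upper bounds there are C(7,2) = 21 ways to split 5 among 3 variables.
Subtract solutions that violate a single cap (substitute x_i' = x_i − (cap_i+1)): x_1 ≥ 5 gives C(2,2) = 1; x_2 ≥ 3 gives C(4,2) = 6; x_3 ≥ 5 gives C(2,2) = 1. Together 8.
No two caps can be exceeded simultaneously, so the pair terms are all 0.
By inclusion–exclusion the count is 21 − 8 + 0 = 13.

13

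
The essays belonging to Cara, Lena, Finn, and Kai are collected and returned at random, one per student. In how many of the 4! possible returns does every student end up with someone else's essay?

9

Count assignments avoiding every fixed point. For any j of the 4 students fixed to their own essay, the other 4−j can be arranged in (4−j)! ways.
By inclusion–exclusion this is Σ_{j=0}^{4} (−1)^j C(4,j)·(4−j)!.
Computing: 24 − 24 + 12 − 4 + 1 = 9.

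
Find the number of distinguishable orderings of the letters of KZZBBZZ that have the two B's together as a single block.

30

Treat the 2 copies of B as a single block. The multiset to arrange is then {BB, K, Z, Z, Z, Z}, 6 items in all.
That gives (6)!/(4!) = 30 arrangements.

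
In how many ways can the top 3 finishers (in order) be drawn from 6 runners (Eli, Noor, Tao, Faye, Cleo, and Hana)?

There are 6 choices for 1st place, 5 for 2nd, and 4 for 3rd.
That gives 6 × 5 × 4 = 120.

120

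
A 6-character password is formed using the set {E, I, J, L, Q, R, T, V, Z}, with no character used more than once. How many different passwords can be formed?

With no repetition, fill the 6 characters in order: 9 choices, then 8, down to 4.
That product is 9 × 8 × 7 × 6 × 5 × 4 = 60480.

60480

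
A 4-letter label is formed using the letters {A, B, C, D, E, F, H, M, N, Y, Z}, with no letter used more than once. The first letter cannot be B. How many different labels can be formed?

The first letter has 11−1 = 10 choices (anything except B).
The remaining 3 letters are filled from the other 10 symbols without repetition: 10 × 9 × 8 = 720.
Total: 10 × 720 = 7200.

7200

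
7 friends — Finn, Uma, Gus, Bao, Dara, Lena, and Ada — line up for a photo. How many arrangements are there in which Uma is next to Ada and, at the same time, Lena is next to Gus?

480

Treat {Uma,Ada} as one block (2 orders) and {Lena,Gus} as another (2 orders).
That leaves 5 units to arrange: 2 × 2 × 5! = 4 × 120 = 480.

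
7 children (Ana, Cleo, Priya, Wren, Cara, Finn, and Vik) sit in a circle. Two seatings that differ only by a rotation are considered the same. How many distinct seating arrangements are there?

Fix one person's seat to break rotational symmetry; the remaining 6 people can be arranged in (6)! = 720 ways.

720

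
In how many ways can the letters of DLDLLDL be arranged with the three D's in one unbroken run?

Treat the 3 copies of D as a single block. The multiset to arrange is then {DDD, L, L, L, L}, 5 items in all.
That gives (5)!/(4!) = 5 arrangements.

5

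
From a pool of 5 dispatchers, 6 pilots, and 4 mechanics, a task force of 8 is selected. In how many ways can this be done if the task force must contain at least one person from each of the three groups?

With no constraint there are C(15,8) = 6435 possible selections.
Subtract selections that omit an entire group: no dispatchers → C(10,8) = 45; no pilots → C(9,8) = 9; no mechanics → C(11,8) = 165.
Add back selections omitting two groups (i.e. drawn from a single group): C(5,8) + C(6,8) + C(4,8) = 0.
By inclusion–exclusion: 6435 − 219 + 0 = 6216.

6216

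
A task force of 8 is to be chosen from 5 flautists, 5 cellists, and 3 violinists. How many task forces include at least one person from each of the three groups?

1240

With no constraint there are C(13,8) = 1287 possible selections.
Subtract selections that omit an entire group: no flautists → C(8,8) = 1; no cellists → C(8,8) = 1; no violinists → C(10,8) = 45.
Add back selections omitting two groups (i.e. drawn from a single group): C(5,8) + C(5,8) + C(3,8) = 0.
By inclusion–exclusion: 1287 − 47 + 0 = 1240.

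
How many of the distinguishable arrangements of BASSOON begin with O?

360

With the first slot taken by O, it remains to arrange the other 6 letters (BASSON).
Those 6 letters have S appearing twice, giving (6)!/(2!) = 360.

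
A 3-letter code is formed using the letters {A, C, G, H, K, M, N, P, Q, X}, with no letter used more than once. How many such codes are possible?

720

With no repetition, fill the 3 letters in order: 10 choices, then 9, down to 8.
That product is 10 × 9 × 8 = 720.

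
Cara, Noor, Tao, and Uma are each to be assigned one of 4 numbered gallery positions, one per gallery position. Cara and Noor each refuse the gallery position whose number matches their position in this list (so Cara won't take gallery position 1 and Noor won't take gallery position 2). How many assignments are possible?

Let Aᵢ (for i ∈ {1, 2}) be the placements that put person i in their forbidden gallery position. Any j of these fix j positions, leaving (4−j)! ways to fill the rest, and there are C(2,j) ways to pick which j.
By inclusion–exclusion, the number of valid placements is Σ_{j=0}^{2} (−1)^j C(2,j)·(4−j)!.
Computing: 24 − 12 + 2 = 14.

14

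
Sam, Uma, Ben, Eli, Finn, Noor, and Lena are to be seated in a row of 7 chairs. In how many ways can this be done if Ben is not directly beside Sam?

There are 7! = 5040 arrangements in all. If Ben and Sam are adjacent, merging them into one block gives 2·(6)! = 1440 arrangements.
So 5040 − 1440 = 3600 arrangements keep them apart.

3600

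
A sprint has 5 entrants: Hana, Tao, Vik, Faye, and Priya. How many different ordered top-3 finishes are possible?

60

There are 5 choices for 1st place, 4 for 2nd, and 3 for 3rd.
That gives 5 × 4 × 3 = 60.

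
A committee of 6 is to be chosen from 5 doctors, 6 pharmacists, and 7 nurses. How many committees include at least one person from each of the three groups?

15470

Total 6-person selections from all 18: C(18,6) = 18564.
Selections missing a whole group: no doctors → C(13,6) = 1716; no pharmacists → C(12,6) = 924; no nurses → C(11,6) = 462.
Add back selections omitting two groups (i.e. drawn from a single group): C(5,6) + C(6,6) + C(7,6) = 8.
By inclusion–exclusion: 18564 − 3102 + 8 = 15470.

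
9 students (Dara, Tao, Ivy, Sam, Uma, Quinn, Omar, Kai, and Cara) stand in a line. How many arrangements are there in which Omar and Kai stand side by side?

80640

Glue Omar and Kai into one block (2 internal orders), leaving 8 units to arrange in a row.
That gives 2 × 8! = 2 × 40320 = 80640.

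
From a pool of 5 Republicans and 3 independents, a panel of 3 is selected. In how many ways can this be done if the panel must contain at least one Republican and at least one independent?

With no constraint there are C(8,3) = 56 possible selections.
Selections missing a whole group: no Republicans → C(3,3) = 1; no independents → C(5,3) = 10.
Both groups omitted at once is impossible, so 56 − 11 = 45.

45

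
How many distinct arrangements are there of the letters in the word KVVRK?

The 5 letters of KVVRK have repeats: K appearing twice and V appearing twice.
Dividing 5! = 120 by 2!·2! = 4 for the repeated letters gives 30.

30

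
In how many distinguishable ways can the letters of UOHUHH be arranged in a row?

The 6 letters of UOHUHH have repeats: H appearing 3 times and U appearing twice.
The number of distinct arrangements is 6!/(3!·2!) = 720/12 = 60.

60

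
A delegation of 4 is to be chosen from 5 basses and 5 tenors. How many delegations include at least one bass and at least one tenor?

With no constraint there are C(10,4) = 210 possible selections.
Subtract selections that omit an entire group: no basses → C(5,4) = 5; no tenors → C(5,4) = 5.
Both groups omitted at once is impossible, so 210 − 10 = 200.

200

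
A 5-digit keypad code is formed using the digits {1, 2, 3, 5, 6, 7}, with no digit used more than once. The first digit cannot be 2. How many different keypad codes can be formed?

The first digit has 6−1 = 5 choices (anything except 2).
The remaining 4 digits are filled from the other 5 symbols without repetition: 5 × 4 × 3 × 2 = 120.
Total: 5 × 120 = 600.

600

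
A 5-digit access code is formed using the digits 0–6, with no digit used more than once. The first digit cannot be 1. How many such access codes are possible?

The first digit has 7−1 = 6 choices (anything except 1).
The remaining 4 digits are filled from the other 6 symbols without repetition: 6 × 5 × 4 × 3 = 360.
Total: 6 × 360 = 2160.

2160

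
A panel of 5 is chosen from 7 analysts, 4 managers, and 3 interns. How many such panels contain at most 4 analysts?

1981

Split by how many analysts are chosen (0 through 4).
Sum: C(7,0)·C(7,5) + C(7,1)·C(7,4) + C(7,2)·C(7,3) + C(7,3)·C(7,2) + C(7,4)·C(7,1) = 21 + 245 + 735 + 735 + 245 = 1981.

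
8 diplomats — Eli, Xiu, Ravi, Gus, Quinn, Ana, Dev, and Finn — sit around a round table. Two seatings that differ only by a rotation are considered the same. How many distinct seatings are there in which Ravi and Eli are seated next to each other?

Treat {Ravi, Eli} as one unit (2 internal orders) and seat the resulting 7 units around the table: (6)! circular arrangements.
So 2 × (6)! = 2 × 720 = 1440.

1440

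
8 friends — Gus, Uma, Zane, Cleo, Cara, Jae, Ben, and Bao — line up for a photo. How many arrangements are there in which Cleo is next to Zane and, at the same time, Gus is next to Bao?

Treat {Cleo,Zane} as one block (2 orders) and {Gus,Bao} as another (2 orders).
That leaves 6 units to arrange: 2 × 2 × 6! = 4 × 720 = 2880.

2880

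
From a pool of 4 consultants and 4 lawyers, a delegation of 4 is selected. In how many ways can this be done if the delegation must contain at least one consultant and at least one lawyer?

68

With no constraint there are C(8,4) = 70 possible selections.
Subtract selections that omit an entire group: no consultants → C(4,4) = 1; no lawyers → C(4,4) = 1.
Both groups omitted at once is impossible, so 70 − 2 = 68.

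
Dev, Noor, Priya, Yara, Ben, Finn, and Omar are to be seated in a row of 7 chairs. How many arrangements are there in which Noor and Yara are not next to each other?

There are 7! = 5040 arrangements in all. If Noor and Yara are adjacent, merging them into one block gives 2·(6)! = 1440 arrangements.
Complementary counting: 5040 − 1440 = 3600.

3600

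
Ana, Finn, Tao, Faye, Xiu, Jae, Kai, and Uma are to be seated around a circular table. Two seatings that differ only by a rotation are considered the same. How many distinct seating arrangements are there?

Around a circle, 8 distinct people have 8!/8 = (7)! = 5040 rotationally distinct seatings.

5040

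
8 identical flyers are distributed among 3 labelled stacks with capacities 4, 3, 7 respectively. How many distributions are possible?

Ignoring the caps, the number of non-negative solutions to x_1+…+x_3 = 8 is C(10,2) = 45.
Subtract solutions that violate a single cap (substitute x_i' = x_i − (cap_i+1)): x_1 ≥ 5 gives C(5,2) = 10; x_2 ≥ 4 gives C(6,2) = 15; x_3 ≥ 8 gives C(2,2) = 1. Together 26.
No two caps can be exceeded simultaneously, so the pair terms are all 0.
By inclusion–exclusion the count is 45 − 26 + 0 = 19.

19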